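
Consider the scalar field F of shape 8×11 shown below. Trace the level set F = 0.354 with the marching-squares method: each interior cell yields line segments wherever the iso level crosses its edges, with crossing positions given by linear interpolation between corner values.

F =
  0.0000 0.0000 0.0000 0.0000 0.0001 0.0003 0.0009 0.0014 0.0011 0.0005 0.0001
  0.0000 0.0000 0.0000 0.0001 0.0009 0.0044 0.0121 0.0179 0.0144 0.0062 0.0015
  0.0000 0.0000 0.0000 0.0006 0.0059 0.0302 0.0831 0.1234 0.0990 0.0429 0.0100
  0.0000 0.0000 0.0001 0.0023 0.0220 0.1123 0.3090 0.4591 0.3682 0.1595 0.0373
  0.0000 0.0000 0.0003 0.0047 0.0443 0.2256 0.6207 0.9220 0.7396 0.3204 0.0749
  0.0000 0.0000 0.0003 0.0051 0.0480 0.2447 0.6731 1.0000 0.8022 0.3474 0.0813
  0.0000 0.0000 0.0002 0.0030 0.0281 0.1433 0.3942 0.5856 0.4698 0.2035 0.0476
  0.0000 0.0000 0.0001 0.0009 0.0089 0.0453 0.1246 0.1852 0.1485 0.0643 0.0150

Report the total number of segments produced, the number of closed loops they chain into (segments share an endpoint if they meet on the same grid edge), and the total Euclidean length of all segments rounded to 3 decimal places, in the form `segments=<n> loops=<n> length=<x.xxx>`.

cell (2,6): code 0100 → (2.687,7.000)–(3.000,6.300)
cell (2,7): code 1100 → (2.947,8.000)–(2.687,7.000)
cell (2,8): code 1000 → (3.000,8.068)–(2.947,8.000)
cell (3,5): code 0100 → (3.144,6.000)–(4.000,5.325)
cell (3,6): code 1110 → (3.000,6.300)–(3.144,6.000)
cell (3,8): code 1001 → (4.000,8.920)–(3.000,8.068)
cell (4,5): code 0110 → (4.000,5.325)–(5.000,5.255)
cell (4,8): code 1001 → (5.000,8.985)–(4.000,8.920)
cell (5,5): code 0110 → (5.000,5.255)–(6.000,5.840)
cell (5,8): code 1001 → (6.000,8.435)–(5.000,8.985)
cell (6,5): code 0010 → (6.000,5.840)–(6.149,6.000)
cell (6,6): code 0011 → (6.149,6.000)–(6.578,7.000)
cell (6,7): code 0011 → (6.578,7.000)–(6.360,8.000)
cell (6,8): code 0001 → (6.360,8.000)–(6.000,8.435)
total: 14 segments, chained into 1 closed loop(s), length Σ = 11.822574

segments=14 loops=1 length=11.823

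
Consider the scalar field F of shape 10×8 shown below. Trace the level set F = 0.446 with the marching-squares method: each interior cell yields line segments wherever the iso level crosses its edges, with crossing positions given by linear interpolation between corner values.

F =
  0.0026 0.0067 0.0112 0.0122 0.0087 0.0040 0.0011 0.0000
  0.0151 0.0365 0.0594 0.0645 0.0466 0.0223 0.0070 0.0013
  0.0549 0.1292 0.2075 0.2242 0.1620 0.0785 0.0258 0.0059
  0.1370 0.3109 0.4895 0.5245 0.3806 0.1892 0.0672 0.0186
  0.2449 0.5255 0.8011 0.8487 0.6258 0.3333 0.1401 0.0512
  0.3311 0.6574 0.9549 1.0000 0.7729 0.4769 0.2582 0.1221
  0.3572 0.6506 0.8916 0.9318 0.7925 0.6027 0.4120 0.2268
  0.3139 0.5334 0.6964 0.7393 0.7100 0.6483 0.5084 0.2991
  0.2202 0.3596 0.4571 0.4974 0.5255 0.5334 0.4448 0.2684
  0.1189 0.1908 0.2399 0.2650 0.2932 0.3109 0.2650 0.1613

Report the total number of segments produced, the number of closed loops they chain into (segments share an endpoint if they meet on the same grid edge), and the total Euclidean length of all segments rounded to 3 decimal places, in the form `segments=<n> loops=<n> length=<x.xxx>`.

cell (2,1): code 0100 → (2.846,2.000)–(3.000,1.756)
cell (2,2): code 1100 → (2.739,3.000)–(2.846,2.000)
cell (2,3): code 1000 → (3.000,3.546)–(2.739,3.000)
cell (3,0): code 0100 → (3.630,1.000)–(4.000,0.717)
cell (3,1): code 1110 → (3.000,1.756)–(3.630,1.000)
cell (3,3): code 1101 → (3.267,4.000)–(3.000,3.546)
cell (3,4): code 1000 → (4.000,4.615)–(3.267,4.000)
cell (4,0): code 0110 → (4.000,0.717)–(5.000,0.352)
cell (4,4): code 1101 → (4.785,5.000)–(4.000,4.615)
cell (4,5): code 1000 → (5.000,5.141)–(4.785,5.000)
cell (5,0): code 0110 → (5.000,0.352)–(6.000,0.303)
cell (5,5): code 1001 → (6.000,5.822)–(5.000,5.141)
cell (6,0): code 0110 → (6.000,0.303)–(7.000,0.602)
cell (6,5): code 1101 → (6.353,6.000)–(6.000,5.822)
cell (6,6): code 1000 → (7.000,6.298)–(6.353,6.000)
cell (7,0): code 0010 → (7.000,0.602)–(7.503,1.000)
cell (7,1): code 0111 → (7.503,1.000)–(8.000,1.886)
cell (7,5): code 1011 → (8.000,5.986)–(7.981,6.000)
cell (7,6): code 0001 → (7.981,6.000)–(7.000,6.298)
cell (8,1): code 0010 → (8.000,1.886)–(8.051,2.000)
cell (8,2): code 0011 → (8.051,2.000)–(8.221,3.000)
cell (8,3): code 0011 → (8.221,3.000)–(8.342,4.000)
cell (8,4): code 0011 → (8.342,4.000)–(8.393,5.000)
cell (8,5): code 0001 → (8.393,5.000)–(8.000,5.986)
total: 24 segments, chained into 1 closed loop(s), length Σ = 18.307441

segments=24 loops=1 length=18.307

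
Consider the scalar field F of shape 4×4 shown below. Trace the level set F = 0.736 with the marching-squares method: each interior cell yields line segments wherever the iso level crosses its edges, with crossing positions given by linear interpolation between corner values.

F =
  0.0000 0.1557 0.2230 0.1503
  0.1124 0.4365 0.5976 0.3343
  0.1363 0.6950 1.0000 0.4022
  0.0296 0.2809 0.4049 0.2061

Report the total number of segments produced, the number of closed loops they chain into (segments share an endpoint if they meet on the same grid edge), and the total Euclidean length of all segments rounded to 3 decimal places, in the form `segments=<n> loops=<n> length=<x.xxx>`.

cell (1,1): code 0100 → (1.344,2.000)–(2.000,1.134)
cell (1,2): code 1000 → (2.000,2.442)–(1.344,2.000)
cell (2,1): code 0010 → (2.000,1.134)–(2.444,2.000)
cell (2,2): code 0001 → (2.444,2.000)–(2.000,2.442)
total: 4 segments, chained into 1 closed loop(s), length Σ = 3.475561

segments=4 loops=1 length=3.476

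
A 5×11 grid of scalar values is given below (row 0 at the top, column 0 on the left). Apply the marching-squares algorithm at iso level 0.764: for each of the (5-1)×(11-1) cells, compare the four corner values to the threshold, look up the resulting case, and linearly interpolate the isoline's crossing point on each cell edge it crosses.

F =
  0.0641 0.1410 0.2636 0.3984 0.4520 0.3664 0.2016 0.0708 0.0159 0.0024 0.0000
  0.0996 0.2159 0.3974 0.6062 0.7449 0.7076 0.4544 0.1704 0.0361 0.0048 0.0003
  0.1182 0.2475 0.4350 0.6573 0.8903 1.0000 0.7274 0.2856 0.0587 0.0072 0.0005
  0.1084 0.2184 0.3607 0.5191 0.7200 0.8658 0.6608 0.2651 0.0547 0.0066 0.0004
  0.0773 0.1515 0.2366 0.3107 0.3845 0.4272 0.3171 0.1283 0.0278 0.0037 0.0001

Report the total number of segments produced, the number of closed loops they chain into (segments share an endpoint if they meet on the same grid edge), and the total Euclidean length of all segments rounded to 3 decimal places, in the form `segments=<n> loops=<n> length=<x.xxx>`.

segments=8 loops=1 length=6.875

cell (1,3): code 0100 → (1.131,4.000)–(2.000,3.458)
cell (1,4): code 1100 → (1.193,5.000)–(1.131,4.000)
cell (1,5): code 1000 → (2.000,5.866)–(1.193,5.000)
cell (2,3): code 0010 → (2.000,3.458)–(2.742,4.000)
cell (2,4): code 0111 → (2.742,4.000)–(3.000,4.302)
cell (2,5): code 1001 → (3.000,5.497)–(2.000,5.866)
cell (3,4): code 0010 → (3.000,4.302)–(3.232,5.000)
cell (3,5): code 0001 → (3.232,5.000)–(3.000,5.497)
total: 8 segments, chained into 1 closed loop(s), length Σ = 6.875178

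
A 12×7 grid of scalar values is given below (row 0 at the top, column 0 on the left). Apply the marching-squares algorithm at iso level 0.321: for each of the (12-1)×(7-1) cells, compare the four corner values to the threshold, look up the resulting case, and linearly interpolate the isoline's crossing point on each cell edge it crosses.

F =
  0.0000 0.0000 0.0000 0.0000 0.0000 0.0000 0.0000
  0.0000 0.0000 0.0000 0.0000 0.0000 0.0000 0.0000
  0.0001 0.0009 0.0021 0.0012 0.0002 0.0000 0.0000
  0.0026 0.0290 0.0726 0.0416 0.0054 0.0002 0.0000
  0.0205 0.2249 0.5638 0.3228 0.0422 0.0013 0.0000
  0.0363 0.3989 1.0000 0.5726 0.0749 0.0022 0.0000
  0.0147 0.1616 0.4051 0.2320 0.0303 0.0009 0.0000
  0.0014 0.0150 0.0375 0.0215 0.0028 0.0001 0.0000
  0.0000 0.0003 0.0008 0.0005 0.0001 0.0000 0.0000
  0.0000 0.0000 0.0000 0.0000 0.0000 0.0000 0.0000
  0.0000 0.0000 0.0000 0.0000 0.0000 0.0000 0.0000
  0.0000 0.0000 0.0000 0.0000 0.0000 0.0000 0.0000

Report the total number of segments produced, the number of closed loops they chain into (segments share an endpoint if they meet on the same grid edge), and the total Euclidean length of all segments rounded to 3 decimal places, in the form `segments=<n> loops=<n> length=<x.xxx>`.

segments=12 loops=1 length=7.981

cell (3,1): code 0100 → (3.506,2.000)–(4.000,1.284)
cell (3,2): code 1100 → (3.994,3.000)–(3.506,2.000)
cell (3,3): code 1000 → (4.000,3.006)–(3.994,3.000)
cell (4,0): code 0100 → (4.552,1.000)–(5.000,0.785)
cell (4,1): code 1110 → (4.000,1.284)–(4.552,1.000)
cell (4,3): code 1001 → (5.000,3.506)–(4.000,3.006)
cell (5,0): code 0010 → (5.000,0.785)–(5.328,1.000)
cell (5,1): code 0111 → (5.328,1.000)–(6.000,1.655)
cell (5,2): code 1011 → (6.000,2.486)–(5.739,3.000)
cell (5,3): code 0001 → (5.739,3.000)–(5.000,3.506)
cell (6,1): code 0010 → (6.000,1.655)–(6.229,2.000)
cell (6,2): code 0001 → (6.229,2.000)–(6.000,2.486)
total: 12 segments, chained into 1 closed loop(s), length Σ = 7.980629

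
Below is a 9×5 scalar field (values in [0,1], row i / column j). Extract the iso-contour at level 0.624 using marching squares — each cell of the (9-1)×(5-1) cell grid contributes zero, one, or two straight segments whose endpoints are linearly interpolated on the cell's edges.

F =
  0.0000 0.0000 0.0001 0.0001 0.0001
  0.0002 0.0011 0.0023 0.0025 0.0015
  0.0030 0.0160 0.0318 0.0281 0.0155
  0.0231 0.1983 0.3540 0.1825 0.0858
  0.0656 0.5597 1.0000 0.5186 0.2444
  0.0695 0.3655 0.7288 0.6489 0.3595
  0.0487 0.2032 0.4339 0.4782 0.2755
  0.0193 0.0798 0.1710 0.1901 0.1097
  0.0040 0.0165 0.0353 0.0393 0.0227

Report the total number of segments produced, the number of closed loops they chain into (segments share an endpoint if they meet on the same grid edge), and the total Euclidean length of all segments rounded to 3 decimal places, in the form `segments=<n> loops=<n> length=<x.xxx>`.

cell (3,1): code 0100 → (3.418,2.000)–(4.000,1.146)
cell (3,2): code 1000 → (4.000,2.781)–(3.418,2.000)
cell (4,1): code 0110 → (4.000,1.146)–(5.000,1.712)
cell (4,2): code 1101 → (4.809,3.000)–(4.000,2.781)
cell (4,3): code 1000 → (5.000,3.086)–(4.809,3.000)
cell (5,1): code 0010 → (5.000,1.712)–(5.355,2.000)
cell (5,2): code 0011 → (5.355,2.000)–(5.146,3.000)
cell (5,3): code 0001 → (5.146,3.000)–(5.000,3.086)
total: 8 segments, chained into 1 closed loop(s), length Σ = 5.852713

segments=8 loops=1 length=5.853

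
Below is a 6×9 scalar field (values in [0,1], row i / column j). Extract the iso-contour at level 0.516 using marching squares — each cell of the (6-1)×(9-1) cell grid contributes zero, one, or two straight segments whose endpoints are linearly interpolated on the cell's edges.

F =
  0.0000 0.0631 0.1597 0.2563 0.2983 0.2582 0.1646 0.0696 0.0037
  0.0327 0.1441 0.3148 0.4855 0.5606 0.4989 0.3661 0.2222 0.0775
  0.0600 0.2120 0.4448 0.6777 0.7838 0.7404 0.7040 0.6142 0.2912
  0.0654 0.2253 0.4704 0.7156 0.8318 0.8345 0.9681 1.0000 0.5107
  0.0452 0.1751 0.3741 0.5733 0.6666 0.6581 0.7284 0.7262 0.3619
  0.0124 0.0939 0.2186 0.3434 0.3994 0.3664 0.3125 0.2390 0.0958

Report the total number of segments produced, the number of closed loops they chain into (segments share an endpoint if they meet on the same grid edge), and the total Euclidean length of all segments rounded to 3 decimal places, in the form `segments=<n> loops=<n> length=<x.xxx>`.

segments=18 loops=1 length=15.267

cell (0,3): code 0100 → (0.830,4.000)–(1.000,3.406)
cell (0,4): code 1000 → (1.000,4.723)–(0.830,4.000)
cell (1,2): code 0100 → (1.159,3.000)–(2.000,2.306)
cell (1,3): code 1110 → (1.000,3.406)–(1.159,3.000)
cell (1,4): code 1101 → (1.071,5.000)–(1.000,4.723)
cell (1,5): code 1100 → (1.444,6.000)–(1.071,5.000)
cell (1,6): code 1100 → (1.749,7.000)–(1.444,6.000)
cell (1,7): code 1000 → (2.000,7.304)–(1.749,7.000)
cell (2,2): code 0110 → (2.000,2.306)–(3.000,2.186)
cell (2,7): code 1001 → (3.000,7.989)–(2.000,7.304)
cell (3,2): code 0110 → (3.000,2.186)–(4.000,2.712)
cell (3,7): code 1001 → (4.000,7.577)–(3.000,7.989)
cell (4,2): code 0010 → (4.000,2.712)–(4.249,3.000)
cell (4,3): code 0011 → (4.249,3.000)–(4.564,4.000)
cell (4,4): code 0011 → (4.564,4.000)–(4.487,5.000)
cell (4,5): code 0011 → (4.487,5.000)–(4.511,6.000)
cell (4,6): code 0011 → (4.511,6.000)–(4.431,7.000)
cell (4,7): code 0001 → (4.431,7.000)–(4.000,7.577)
total: 18 segments, chained into 1 closed loop(s), length Σ = 15.266790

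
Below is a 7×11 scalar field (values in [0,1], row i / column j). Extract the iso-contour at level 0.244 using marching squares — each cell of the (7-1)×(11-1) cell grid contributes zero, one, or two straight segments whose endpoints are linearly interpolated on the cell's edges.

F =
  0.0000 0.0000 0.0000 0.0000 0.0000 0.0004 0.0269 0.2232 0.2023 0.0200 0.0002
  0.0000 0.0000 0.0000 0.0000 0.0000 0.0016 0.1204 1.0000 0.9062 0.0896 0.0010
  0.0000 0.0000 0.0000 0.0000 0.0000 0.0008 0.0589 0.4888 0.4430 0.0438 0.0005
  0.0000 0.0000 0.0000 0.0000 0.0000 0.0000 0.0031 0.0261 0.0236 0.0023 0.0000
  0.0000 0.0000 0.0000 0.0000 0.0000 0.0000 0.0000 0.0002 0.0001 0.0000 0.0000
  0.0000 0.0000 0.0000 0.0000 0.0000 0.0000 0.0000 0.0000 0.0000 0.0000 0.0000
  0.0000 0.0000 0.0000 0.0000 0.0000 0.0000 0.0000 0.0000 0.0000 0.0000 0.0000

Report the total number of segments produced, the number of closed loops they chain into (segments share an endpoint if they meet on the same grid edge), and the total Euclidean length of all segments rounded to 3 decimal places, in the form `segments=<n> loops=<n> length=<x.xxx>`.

segments=8 loops=1 length=8.097

cell (0,6): code 0100 → (0.027,7.000)–(1.000,6.141)
cell (0,7): code 1100 → (0.059,8.000)–(0.027,7.000)
cell (0,8): code 1000 → (1.000,8.811)–(0.059,8.000)
cell (1,6): code 0110 → (1.000,6.141)–(2.000,6.431)
cell (1,8): code 1001 → (2.000,8.498)–(1.000,8.811)
cell (2,6): code 0010 → (2.000,6.431)–(2.529,7.000)
cell (2,7): code 0011 → (2.529,7.000)–(2.474,8.000)
cell (2,8): code 0001 → (2.474,8.000)–(2.000,8.498)
total: 8 segments, chained into 1 closed loop(s), length Σ = 8.096831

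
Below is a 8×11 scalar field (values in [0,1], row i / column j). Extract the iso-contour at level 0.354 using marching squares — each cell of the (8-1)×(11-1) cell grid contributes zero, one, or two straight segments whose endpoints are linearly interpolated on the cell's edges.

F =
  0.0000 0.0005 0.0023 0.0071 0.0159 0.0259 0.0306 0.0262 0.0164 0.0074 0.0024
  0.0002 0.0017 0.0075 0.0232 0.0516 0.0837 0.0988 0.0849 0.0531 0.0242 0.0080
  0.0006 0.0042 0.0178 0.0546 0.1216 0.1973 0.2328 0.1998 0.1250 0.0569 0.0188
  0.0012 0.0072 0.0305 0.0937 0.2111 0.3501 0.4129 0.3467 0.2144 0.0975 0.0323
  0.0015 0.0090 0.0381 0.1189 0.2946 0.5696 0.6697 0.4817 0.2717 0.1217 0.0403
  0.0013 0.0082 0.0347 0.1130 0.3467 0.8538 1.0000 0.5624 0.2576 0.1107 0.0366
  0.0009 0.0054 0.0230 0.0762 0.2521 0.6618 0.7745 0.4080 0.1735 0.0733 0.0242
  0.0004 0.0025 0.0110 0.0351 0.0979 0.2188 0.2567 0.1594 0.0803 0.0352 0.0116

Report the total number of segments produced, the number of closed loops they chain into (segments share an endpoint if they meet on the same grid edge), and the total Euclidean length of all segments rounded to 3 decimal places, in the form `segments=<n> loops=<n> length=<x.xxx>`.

segments=14 loops=1 length=12.168

cell (2,5): code 0100 → (2.673,6.000)–(3.000,5.062)
cell (2,6): code 1000 → (3.000,6.890)–(2.673,6.000)
cell (3,4): code 0100 → (3.018,5.000)–(4.000,4.216)
cell (3,5): code 1110 → (3.000,5.062)–(3.018,5.000)
cell (3,6): code 1101 → (3.054,7.000)–(3.000,6.890)
cell (3,7): code 1000 → (4.000,7.608)–(3.054,7.000)
cell (4,4): code 0110 → (4.000,4.216)–(5.000,4.014)
cell (4,7): code 1001 → (5.000,7.684)–(4.000,7.608)
cell (5,4): code 0110 → (5.000,4.014)–(6.000,4.249)
cell (5,7): code 1001 → (6.000,7.230)–(5.000,7.684)
cell (6,4): code 0010 → (6.000,4.249)–(6.695,5.000)
cell (6,5): code 0011 → (6.695,5.000)–(6.812,6.000)
cell (6,6): code 0011 → (6.812,6.000)–(6.217,7.000)
cell (6,7): code 0001 → (6.217,7.000)–(6.000,7.230)
total: 14 segments, chained into 1 closed loop(s), length Σ = 12.168266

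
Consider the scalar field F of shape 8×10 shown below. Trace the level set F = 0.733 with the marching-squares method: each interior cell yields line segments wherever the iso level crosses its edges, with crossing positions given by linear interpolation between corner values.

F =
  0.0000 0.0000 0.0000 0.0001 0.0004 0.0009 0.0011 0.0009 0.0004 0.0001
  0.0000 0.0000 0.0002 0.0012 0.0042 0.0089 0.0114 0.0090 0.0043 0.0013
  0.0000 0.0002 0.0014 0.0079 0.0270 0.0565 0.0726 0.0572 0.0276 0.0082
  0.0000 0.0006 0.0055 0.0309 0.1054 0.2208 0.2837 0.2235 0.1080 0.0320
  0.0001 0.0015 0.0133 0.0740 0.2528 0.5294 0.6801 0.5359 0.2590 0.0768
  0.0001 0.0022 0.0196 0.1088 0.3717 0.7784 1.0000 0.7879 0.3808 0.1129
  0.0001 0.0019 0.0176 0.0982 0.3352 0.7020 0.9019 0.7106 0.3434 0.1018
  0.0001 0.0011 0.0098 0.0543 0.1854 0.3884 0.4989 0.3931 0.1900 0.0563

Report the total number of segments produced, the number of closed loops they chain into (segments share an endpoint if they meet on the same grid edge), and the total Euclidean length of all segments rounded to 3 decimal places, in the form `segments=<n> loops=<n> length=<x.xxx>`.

cell (4,4): code 0100 → (4.818,5.000)–(5.000,4.888)
cell (4,5): code 1100 → (4.165,6.000)–(4.818,5.000)
cell (4,6): code 1100 → (4.782,7.000)–(4.165,6.000)
cell (4,7): code 1000 → (5.000,7.135)–(4.782,7.000)
cell (5,4): code 0010 → (5.000,4.888)–(5.594,5.000)
cell (5,5): code 0111 → (5.594,5.000)–(6.000,5.155)
cell (5,6): code 1011 → (6.000,6.883)–(5.710,7.000)
cell (5,7): code 0001 → (5.710,7.000)–(5.000,7.135)
cell (6,5): code 0010 → (6.000,5.155)–(6.419,6.000)
cell (6,6): code 0001 → (6.419,6.000)–(6.000,6.883)
total: 10 segments, chained into 1 closed loop(s), length Σ = 6.833821

segments=10 loops=1 length=6.834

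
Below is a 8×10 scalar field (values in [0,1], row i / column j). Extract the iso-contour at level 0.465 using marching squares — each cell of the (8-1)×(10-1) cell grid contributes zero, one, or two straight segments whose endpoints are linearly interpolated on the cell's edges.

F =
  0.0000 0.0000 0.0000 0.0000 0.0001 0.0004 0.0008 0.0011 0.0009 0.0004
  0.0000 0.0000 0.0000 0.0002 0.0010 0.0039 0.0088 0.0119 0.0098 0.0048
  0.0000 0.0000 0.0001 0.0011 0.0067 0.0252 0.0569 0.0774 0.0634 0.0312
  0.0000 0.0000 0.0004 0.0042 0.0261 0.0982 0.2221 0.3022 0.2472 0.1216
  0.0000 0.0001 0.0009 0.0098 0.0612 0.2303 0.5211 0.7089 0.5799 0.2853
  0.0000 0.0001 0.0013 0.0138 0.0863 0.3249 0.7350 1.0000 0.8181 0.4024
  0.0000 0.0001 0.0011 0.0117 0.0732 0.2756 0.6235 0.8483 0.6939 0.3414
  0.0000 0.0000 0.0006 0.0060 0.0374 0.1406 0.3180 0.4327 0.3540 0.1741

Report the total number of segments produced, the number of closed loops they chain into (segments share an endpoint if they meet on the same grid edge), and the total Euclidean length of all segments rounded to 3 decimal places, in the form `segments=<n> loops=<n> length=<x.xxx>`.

segments=12 loops=1 length=10.882

cell (3,5): code 0100 → (3.812,6.000)–(4.000,5.807)
cell (3,6): code 1100 → (3.400,7.000)–(3.812,6.000)
cell (3,7): code 1100 → (3.655,8.000)–(3.400,7.000)
cell (3,8): code 1000 → (4.000,8.390)–(3.655,8.000)
cell (4,5): code 0110 → (4.000,5.807)–(5.000,5.342)
cell (4,8): code 1001 → (5.000,8.849)–(4.000,8.390)
cell (5,5): code 0110 → (5.000,5.342)–(6.000,5.544)
cell (5,8): code 1001 → (6.000,8.649)–(5.000,8.849)
cell (6,5): code 0010 → (6.000,5.544)–(6.519,6.000)
cell (6,6): code 0011 → (6.519,6.000)–(6.922,7.000)
cell (6,7): code 0011 → (6.922,7.000)–(6.673,8.000)
cell (6,8): code 0001 → (6.673,8.000)–(6.000,8.649)
total: 12 segments, chained into 1 closed loop(s), length Σ = 10.881929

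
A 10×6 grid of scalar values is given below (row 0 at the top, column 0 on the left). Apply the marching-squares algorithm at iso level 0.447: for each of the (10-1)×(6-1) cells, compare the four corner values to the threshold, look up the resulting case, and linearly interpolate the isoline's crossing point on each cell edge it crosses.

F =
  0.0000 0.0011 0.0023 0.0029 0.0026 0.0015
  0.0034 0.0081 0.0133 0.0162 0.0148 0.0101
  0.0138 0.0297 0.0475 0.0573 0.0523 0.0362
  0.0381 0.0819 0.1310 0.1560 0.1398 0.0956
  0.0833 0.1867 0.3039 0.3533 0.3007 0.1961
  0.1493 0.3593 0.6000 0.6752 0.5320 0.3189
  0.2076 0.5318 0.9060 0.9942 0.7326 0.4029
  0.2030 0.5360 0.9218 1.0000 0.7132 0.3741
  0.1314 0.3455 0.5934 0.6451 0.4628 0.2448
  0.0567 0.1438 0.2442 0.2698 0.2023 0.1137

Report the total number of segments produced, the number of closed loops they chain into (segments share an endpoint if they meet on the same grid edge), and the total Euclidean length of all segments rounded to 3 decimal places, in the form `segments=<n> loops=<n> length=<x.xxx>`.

cell (4,1): code 0100 → (4.483,2.000)–(5.000,1.364)
cell (4,2): code 1100 → (4.291,3.000)–(4.483,2.000)
cell (4,3): code 1100 → (4.633,4.000)–(4.291,3.000)
cell (4,4): code 1000 → (5.000,4.399)–(4.633,4.000)
cell (5,0): code 0100 → (5.508,1.000)–(6.000,0.738)
cell (5,1): code 1110 → (5.000,1.364)–(5.508,1.000)
cell (5,4): code 1001 → (6.000,4.866)–(5.000,4.399)
cell (6,0): code 0110 → (6.000,0.738)–(7.000,0.733)
cell (6,4): code 1001 → (7.000,4.785)–(6.000,4.866)
cell (7,0): code 0010 → (7.000,0.733)–(7.467,1.000)
cell (7,1): code 0111 → (7.467,1.000)–(8.000,1.409)
cell (7,4): code 1001 → (8.000,4.072)–(7.000,4.785)
cell (8,1): code 0010 → (8.000,1.409)–(8.419,2.000)
cell (8,2): code 0011 → (8.419,2.000)–(8.528,3.000)
cell (8,3): code 0011 → (8.528,3.000)–(8.061,4.000)
cell (8,4): code 0001 → (8.061,4.000)–(8.000,4.072)
total: 16 segments, chained into 1 closed loop(s), length Σ = 13.092446

segments=16 loops=1 length=13.092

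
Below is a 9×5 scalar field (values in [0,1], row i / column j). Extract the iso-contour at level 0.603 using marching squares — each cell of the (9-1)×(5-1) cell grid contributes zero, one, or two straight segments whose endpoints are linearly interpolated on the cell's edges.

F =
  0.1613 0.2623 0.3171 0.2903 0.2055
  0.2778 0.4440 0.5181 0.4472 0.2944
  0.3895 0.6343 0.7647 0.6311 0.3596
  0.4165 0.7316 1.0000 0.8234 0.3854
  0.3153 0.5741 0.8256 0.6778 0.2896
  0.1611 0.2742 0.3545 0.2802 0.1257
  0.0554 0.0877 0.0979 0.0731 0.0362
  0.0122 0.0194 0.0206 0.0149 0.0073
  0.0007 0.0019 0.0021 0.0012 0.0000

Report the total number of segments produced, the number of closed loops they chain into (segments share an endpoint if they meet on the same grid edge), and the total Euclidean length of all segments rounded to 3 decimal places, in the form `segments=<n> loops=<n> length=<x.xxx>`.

cell (1,0): code 0100 → (1.836,1.000)–(2.000,0.872)
cell (1,1): code 1100 → (1.344,2.000)–(1.836,1.000)
cell (1,2): code 1100 → (1.847,3.000)–(1.344,2.000)
cell (1,3): code 1000 → (2.000,3.103)–(1.847,3.000)
cell (2,0): code 0110 → (2.000,0.872)–(3.000,0.592)
cell (2,3): code 1001 → (3.000,3.503)–(2.000,3.103)
cell (3,0): code 0010 → (3.000,0.592)–(3.817,1.000)
cell (3,1): code 0111 → (3.817,1.000)–(4.000,1.115)
cell (3,3): code 1001 → (4.000,3.193)–(3.000,3.503)
cell (4,1): code 0010 → (4.000,1.115)–(4.473,2.000)
cell (4,2): code 0011 → (4.473,2.000)–(4.188,3.000)
cell (4,3): code 0001 → (4.188,3.000)–(4.000,3.193)
total: 12 segments, chained into 1 closed loop(s), length Σ = 9.230514

segments=12 loops=1 length=9.231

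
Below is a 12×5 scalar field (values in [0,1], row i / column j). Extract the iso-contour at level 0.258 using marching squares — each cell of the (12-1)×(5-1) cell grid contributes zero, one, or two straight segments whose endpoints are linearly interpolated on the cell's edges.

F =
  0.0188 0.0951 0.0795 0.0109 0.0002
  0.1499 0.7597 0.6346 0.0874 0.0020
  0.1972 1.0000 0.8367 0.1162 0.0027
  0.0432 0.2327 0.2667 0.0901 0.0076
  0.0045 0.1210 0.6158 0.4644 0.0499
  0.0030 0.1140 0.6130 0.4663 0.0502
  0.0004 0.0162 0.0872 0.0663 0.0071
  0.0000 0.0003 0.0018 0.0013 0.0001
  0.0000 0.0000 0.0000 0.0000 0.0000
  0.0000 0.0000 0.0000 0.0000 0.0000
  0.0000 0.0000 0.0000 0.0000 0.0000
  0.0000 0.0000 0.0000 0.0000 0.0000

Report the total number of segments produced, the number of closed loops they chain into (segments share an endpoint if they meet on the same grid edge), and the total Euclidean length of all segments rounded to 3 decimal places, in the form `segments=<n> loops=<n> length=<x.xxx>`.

segments=16 loops=1 length=16.046

cell (0,0): code 0100 → (0.245,1.000)–(1.000,0.177)
cell (0,1): code 1100 → (0.322,2.000)–(0.245,1.000)
cell (0,2): code 1000 → (1.000,2.688)–(0.322,2.000)
cell (1,0): code 0110 → (1.000,0.177)–(2.000,0.076)
cell (1,2): code 1001 → (2.000,2.803)–(1.000,2.688)
cell (2,0): code 0010 → (2.000,0.076)–(2.967,1.000)
cell (2,1): code 0111 → (2.967,1.000)–(3.000,1.744)
cell (2,2): code 1001 → (3.000,2.049)–(2.000,2.803)
cell (3,1): code 0110 → (3.000,1.744)–(4.000,1.277)
cell (3,2): code 1101 → (3.449,3.000)–(3.000,2.049)
cell (3,3): code 1000 → (4.000,3.498)–(3.449,3.000)
cell (4,1): code 0110 → (4.000,1.277)–(5.000,1.289)
cell (4,3): code 1001 → (5.000,3.501)–(4.000,3.498)
cell (5,1): code 0010 → (5.000,1.289)–(5.675,2.000)
cell (5,2): code 0011 → (5.675,2.000)–(5.521,3.000)
cell (5,3): code 0001 → (5.521,3.000)–(5.000,3.501)
total: 16 segments, chained into 1 closed loop(s), length Σ = 16.045591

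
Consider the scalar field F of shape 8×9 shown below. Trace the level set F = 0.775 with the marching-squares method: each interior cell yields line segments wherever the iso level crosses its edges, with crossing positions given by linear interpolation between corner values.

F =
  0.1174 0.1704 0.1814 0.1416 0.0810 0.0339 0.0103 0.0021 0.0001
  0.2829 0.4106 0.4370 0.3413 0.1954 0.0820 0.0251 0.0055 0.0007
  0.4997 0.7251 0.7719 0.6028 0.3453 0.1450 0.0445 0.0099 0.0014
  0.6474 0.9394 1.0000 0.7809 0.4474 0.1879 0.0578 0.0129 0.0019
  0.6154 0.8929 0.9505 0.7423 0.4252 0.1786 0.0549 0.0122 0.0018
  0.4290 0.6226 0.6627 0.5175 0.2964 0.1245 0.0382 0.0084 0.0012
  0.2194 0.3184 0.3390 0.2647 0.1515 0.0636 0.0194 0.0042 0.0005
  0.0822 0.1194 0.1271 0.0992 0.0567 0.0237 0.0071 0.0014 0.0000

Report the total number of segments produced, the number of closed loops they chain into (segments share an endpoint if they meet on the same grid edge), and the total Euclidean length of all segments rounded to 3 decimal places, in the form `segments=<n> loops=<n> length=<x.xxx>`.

segments=10 loops=1 length=8.084

cell (2,0): code 0100 → (2.233,1.000)–(3.000,0.437)
cell (2,1): code 1100 → (2.014,2.000)–(2.233,1.000)
cell (2,2): code 1100 → (2.967,3.000)–(2.014,2.000)
cell (2,3): code 1000 → (3.000,3.018)–(2.967,3.000)
cell (3,0): code 0110 → (3.000,0.437)–(4.000,0.575)
cell (3,2): code 1011 → (4.000,2.843)–(3.153,3.000)
cell (3,3): code 0001 → (3.153,3.000)–(3.000,3.018)
cell (4,0): code 0010 → (4.000,0.575)–(4.436,1.000)
cell (4,1): code 0011 → (4.436,1.000)–(4.610,2.000)
cell (4,2): code 0001 → (4.610,2.000)–(4.000,2.843)
total: 10 segments, chained into 1 closed loop(s), length Σ = 8.083667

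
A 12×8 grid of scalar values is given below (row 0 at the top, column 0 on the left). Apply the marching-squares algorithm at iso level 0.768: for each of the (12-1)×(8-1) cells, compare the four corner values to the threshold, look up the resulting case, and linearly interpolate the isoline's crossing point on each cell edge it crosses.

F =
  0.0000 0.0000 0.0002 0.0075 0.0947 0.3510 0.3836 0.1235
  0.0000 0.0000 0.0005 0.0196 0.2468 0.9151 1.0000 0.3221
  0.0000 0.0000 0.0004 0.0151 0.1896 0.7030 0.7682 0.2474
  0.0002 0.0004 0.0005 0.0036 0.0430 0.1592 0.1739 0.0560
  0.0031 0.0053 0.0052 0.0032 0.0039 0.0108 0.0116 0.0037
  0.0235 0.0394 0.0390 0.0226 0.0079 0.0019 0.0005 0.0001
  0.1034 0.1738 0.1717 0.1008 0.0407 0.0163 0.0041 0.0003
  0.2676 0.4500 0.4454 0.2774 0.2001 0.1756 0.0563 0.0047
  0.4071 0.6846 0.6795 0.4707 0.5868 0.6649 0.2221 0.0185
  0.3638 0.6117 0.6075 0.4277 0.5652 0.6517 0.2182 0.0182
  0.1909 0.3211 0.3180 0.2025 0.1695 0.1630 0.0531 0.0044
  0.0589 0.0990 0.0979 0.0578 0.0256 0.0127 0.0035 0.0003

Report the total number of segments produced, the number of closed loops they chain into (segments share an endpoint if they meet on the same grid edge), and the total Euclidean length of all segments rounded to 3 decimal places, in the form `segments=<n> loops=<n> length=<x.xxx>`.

cell (0,4): code 0100 → (0.739,5.000)–(1.000,4.780)
cell (0,5): code 1100 → (0.624,6.000)–(0.739,5.000)
cell (0,6): code 1000 → (1.000,6.342)–(0.624,6.000)
cell (1,4): code 0010 → (1.000,4.780)–(1.694,5.000)
cell (1,5): code 0111 → (1.694,5.000)–(2.000,5.997)
cell (1,6): code 1001 → (2.000,6.000)–(1.000,6.342)
cell (2,5): code 0010 → (2.000,5.997)–(2.000,6.000)
cell (2,6): code 0001 → (2.000,6.000)–(2.000,6.000)
total: 8 segments, chained into 1 closed loop(s), length Σ = 4.687633

segments=8 loops=1 length=4.688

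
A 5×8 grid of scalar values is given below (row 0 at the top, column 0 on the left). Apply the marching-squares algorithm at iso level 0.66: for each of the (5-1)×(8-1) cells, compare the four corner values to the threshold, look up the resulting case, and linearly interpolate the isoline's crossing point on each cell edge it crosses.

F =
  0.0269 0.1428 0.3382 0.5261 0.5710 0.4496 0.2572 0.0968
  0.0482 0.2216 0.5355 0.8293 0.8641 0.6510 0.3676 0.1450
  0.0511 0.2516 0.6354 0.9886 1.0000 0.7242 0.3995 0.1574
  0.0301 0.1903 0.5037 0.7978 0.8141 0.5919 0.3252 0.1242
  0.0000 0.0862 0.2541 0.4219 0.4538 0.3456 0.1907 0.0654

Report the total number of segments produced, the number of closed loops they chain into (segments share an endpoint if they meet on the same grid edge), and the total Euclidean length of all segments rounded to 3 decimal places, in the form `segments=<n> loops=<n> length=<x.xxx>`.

cell (0,2): code 0100 → (0.442,3.000)–(1.000,2.424)
cell (0,3): code 1100 → (0.304,4.000)–(0.442,3.000)
cell (0,4): code 1000 → (1.000,4.958)–(0.304,4.000)
cell (1,2): code 0110 → (1.000,2.424)–(2.000,2.070)
cell (1,4): code 1101 → (1.123,5.000)–(1.000,4.958)
cell (1,5): code 1000 → (2.000,5.198)–(1.123,5.000)
cell (2,2): code 0110 → (2.000,2.070)–(3.000,2.531)
cell (2,4): code 1011 → (3.000,4.694)–(2.485,5.000)
cell (2,5): code 0001 → (2.485,5.000)–(2.000,5.198)
cell (3,2): code 0010 → (3.000,2.531)–(3.367,3.000)
cell (3,3): code 0011 → (3.367,3.000)–(3.428,4.000)
cell (3,4): code 0001 → (3.428,4.000)–(3.000,4.694)
total: 12 segments, chained into 1 closed loop(s), length Σ = 9.722058

segments=12 loops=1 length=9.722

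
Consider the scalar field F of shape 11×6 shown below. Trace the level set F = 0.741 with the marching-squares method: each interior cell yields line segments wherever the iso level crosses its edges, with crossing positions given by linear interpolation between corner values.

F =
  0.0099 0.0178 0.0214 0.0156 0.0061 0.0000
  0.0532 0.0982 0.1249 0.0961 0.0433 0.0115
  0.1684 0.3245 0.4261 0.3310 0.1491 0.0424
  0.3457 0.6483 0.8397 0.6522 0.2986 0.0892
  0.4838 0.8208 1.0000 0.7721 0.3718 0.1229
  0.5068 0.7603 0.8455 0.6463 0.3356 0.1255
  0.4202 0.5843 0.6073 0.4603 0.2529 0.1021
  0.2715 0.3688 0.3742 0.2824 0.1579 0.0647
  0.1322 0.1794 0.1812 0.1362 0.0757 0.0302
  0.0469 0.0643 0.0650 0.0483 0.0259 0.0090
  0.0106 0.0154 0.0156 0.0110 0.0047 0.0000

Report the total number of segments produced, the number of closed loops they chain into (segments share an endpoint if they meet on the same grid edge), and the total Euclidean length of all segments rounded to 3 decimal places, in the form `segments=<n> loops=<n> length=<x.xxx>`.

segments=12 loops=1 length=7.572

cell (2,1): code 0100 → (2.761,2.000)–(3.000,1.484)
cell (2,2): code 1000 → (3.000,2.526)–(2.761,2.000)
cell (3,0): code 0100 → (3.537,1.000)–(4.000,0.763)
cell (3,1): code 1110 → (3.000,1.484)–(3.537,1.000)
cell (3,2): code 1101 → (3.741,3.000)–(3.000,2.526)
cell (3,3): code 1000 → (4.000,3.078)–(3.741,3.000)
cell (4,0): code 0110 → (4.000,0.763)–(5.000,0.924)
cell (4,2): code 1011 → (5.000,2.525)–(4.247,3.000)
cell (4,3): code 0001 → (4.247,3.000)–(4.000,3.078)
cell (5,0): code 0010 → (5.000,0.924)–(5.110,1.000)
cell (5,1): code 0011 → (5.110,1.000)–(5.439,2.000)
cell (5,2): code 0001 → (5.439,2.000)–(5.000,2.525)
total: 12 segments, chained into 1 closed loop(s), length Σ = 7.571569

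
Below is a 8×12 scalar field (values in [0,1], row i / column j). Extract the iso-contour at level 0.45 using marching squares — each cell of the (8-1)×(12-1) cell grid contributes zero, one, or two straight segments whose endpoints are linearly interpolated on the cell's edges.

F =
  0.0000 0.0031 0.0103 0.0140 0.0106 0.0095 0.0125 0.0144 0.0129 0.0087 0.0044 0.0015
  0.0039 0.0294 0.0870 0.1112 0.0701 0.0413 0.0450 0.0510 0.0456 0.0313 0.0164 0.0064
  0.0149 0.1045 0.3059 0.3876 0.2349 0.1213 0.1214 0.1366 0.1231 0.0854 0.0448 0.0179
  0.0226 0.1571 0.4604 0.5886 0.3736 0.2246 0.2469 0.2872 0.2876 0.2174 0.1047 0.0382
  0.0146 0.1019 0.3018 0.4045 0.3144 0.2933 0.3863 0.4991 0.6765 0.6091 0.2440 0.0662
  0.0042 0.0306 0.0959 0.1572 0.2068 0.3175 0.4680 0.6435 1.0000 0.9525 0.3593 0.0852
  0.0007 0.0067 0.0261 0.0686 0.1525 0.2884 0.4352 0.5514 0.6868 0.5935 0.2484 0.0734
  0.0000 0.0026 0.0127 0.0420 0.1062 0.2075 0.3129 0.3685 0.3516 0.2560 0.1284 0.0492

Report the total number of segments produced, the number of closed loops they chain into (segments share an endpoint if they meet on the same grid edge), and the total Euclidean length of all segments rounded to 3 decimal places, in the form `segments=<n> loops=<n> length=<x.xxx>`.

segments=20 loops=2 length=15.733

cell (2,1): code 0100 → (2.933,2.000)–(3.000,1.966)
cell (2,2): code 1100 → (2.310,3.000)–(2.933,2.000)
cell (2,3): code 1000 → (3.000,3.645)–(2.310,3.000)
cell (3,1): code 0010 → (3.000,1.966)–(3.066,2.000)
cell (3,2): code 0011 → (3.066,2.000)–(3.753,3.000)
cell (3,3): code 0001 → (3.753,3.000)–(3.000,3.645)
cell (3,6): code 0100 → (3.768,7.000)–(4.000,6.565)
cell (3,7): code 1100 → (3.418,8.000)–(3.768,7.000)
cell (3,8): code 1100 → (3.594,9.000)–(3.418,8.000)
cell (3,9): code 1000 → (4.000,9.436)–(3.594,9.000)
cell (4,5): code 0100 → (4.780,6.000)–(5.000,5.880)
cell (4,6): code 1110 → (4.000,6.565)–(4.780,6.000)
cell (4,9): code 1001 → (5.000,9.847)–(4.000,9.436)
cell (5,5): code 0010 → (5.000,5.880)–(5.549,6.000)
cell (5,6): code 0111 → (5.549,6.000)–(6.000,6.127)
cell (5,9): code 1001 → (6.000,9.416)–(5.000,9.847)
cell (6,6): code 0010 → (6.000,6.127)–(6.554,7.000)
cell (6,7): code 0011 → (6.554,7.000)–(6.706,8.000)
cell (6,8): code 0011 → (6.706,8.000)–(6.425,9.000)
cell (6,9): code 0001 → (6.425,9.000)–(6.000,9.416)
total: 20 segments, chained into 2 closed loop(s), length Σ = 15.732889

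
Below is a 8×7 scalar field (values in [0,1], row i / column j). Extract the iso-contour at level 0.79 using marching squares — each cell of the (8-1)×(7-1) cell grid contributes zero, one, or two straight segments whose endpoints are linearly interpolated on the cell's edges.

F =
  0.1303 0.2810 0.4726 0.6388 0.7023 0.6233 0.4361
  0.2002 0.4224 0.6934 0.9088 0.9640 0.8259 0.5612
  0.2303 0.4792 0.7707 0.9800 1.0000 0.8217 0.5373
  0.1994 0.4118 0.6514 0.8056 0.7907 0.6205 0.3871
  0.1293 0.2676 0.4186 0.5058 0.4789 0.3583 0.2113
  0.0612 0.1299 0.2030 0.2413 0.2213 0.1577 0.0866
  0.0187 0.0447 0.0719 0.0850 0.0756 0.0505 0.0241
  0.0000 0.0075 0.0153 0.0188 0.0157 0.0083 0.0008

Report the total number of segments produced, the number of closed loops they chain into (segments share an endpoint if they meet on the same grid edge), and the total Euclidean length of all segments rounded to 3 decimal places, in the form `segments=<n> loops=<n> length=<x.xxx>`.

segments=12 loops=1 length=9.030

cell (0,2): code 0100 → (0.560,3.000)–(1.000,2.448)
cell (0,3): code 1100 → (0.335,4.000)–(0.560,3.000)
cell (0,4): code 1100 → (0.823,5.000)–(0.335,4.000)
cell (0,5): code 1000 → (1.000,5.136)–(0.823,5.000)
cell (1,2): code 0110 → (1.000,2.448)–(2.000,2.092)
cell (1,5): code 1001 → (2.000,5.111)–(1.000,5.136)
cell (2,2): code 0110 → (2.000,2.092)–(3.000,2.899)
cell (2,4): code 1011 → (3.000,4.004)–(2.158,5.000)
cell (2,5): code 0001 → (2.158,5.000)–(2.000,5.111)
cell (3,2): code 0010 → (3.000,2.899)–(3.052,3.000)
cell (3,3): code 0011 → (3.052,3.000)–(3.002,4.000)
cell (3,4): code 0001 → (3.002,4.000)–(3.000,4.004)
total: 12 segments, chained into 1 closed loop(s), length Σ = 9.029970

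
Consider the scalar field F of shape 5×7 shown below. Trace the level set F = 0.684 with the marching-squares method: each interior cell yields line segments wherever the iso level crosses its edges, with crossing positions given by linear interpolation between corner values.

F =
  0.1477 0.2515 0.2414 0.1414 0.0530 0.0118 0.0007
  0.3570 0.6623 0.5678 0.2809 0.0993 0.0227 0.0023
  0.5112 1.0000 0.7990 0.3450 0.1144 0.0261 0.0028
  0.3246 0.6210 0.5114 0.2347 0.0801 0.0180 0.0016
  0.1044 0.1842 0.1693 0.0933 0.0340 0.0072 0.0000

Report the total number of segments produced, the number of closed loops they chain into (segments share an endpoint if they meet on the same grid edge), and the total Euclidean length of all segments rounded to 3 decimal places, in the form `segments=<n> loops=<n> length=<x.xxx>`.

segments=6 loops=1 length=5.406

cell (1,0): code 0100 → (1.064,1.000)–(2.000,0.354)
cell (1,1): code 1100 → (1.503,2.000)–(1.064,1.000)
cell (1,2): code 1000 → (2.000,2.253)–(1.503,2.000)
cell (2,0): code 0010 → (2.000,0.354)–(2.834,1.000)
cell (2,1): code 0011 → (2.834,1.000)–(2.400,2.000)
cell (2,2): code 0001 → (2.400,2.000)–(2.000,2.253)
total: 6 segments, chained into 1 closed loop(s), length Σ = 5.405850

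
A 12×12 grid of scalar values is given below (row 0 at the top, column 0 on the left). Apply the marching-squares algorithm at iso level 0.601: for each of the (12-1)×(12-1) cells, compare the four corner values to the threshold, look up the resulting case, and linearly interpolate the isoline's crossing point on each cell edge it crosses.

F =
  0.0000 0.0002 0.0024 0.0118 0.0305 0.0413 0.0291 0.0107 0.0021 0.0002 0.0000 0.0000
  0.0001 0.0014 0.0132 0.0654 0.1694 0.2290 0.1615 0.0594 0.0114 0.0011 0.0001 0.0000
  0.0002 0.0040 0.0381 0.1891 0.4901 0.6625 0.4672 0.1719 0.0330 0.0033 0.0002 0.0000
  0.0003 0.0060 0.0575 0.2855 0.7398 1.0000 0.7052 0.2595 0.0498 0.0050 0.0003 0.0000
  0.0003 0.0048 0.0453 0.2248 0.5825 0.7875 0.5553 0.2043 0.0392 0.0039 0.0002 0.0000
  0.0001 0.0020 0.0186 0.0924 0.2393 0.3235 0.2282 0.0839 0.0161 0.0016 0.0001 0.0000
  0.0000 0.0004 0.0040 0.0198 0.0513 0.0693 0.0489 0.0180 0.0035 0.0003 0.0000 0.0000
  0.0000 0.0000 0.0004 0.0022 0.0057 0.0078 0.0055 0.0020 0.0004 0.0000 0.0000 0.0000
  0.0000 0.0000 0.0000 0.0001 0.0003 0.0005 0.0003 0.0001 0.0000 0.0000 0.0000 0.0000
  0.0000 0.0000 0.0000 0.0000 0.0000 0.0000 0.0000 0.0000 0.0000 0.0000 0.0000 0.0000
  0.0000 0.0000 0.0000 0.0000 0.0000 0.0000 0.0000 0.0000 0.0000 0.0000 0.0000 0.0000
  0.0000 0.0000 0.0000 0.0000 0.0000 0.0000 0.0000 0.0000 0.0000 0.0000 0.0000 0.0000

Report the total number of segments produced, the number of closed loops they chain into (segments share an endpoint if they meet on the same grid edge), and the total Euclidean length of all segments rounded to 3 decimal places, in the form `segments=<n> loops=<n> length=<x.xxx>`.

cell (1,4): code 0100 → (1.858,5.000)–(2.000,4.643)
cell (1,5): code 1000 → (2.000,5.315)–(1.858,5.000)
cell (2,3): code 0100 → (2.444,4.000)–(3.000,3.694)
cell (2,4): code 1110 → (2.000,4.643)–(2.444,4.000)
cell (2,5): code 1101 → (2.562,6.000)–(2.000,5.315)
cell (2,6): code 1000 → (3.000,6.234)–(2.562,6.000)
cell (3,3): code 0010 → (3.000,3.694)–(3.882,4.000)
cell (3,4): code 0111 → (3.882,4.000)–(4.000,4.090)
cell (3,5): code 1011 → (4.000,5.803)–(3.695,6.000)
cell (3,6): code 0001 → (3.695,6.000)–(3.000,6.234)
cell (4,4): code 0010 → (4.000,4.090)–(4.402,5.000)
cell (4,5): code 0001 → (4.402,5.000)–(4.000,5.803)
total: 12 segments, chained into 1 closed loop(s), length Σ = 7.598880

segments=12 loops=1 length=7.599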